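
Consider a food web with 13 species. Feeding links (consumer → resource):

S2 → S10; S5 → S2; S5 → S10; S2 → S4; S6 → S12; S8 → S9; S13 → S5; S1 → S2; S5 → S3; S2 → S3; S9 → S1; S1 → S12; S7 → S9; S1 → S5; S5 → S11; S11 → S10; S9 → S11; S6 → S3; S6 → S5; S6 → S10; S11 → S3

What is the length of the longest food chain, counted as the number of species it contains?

6 species

One longest chain: S10 → S2 → S5 → S1 → S9 → S8.
It has 6 species and 5 links.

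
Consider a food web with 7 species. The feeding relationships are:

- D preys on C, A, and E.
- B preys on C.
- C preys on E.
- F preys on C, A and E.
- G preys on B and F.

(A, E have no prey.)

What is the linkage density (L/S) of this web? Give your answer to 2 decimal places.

L/S = 1.43

There are L = 10 links among S = 7 species.
L/S = 10/7 = 1.4286 ≈ 1.43.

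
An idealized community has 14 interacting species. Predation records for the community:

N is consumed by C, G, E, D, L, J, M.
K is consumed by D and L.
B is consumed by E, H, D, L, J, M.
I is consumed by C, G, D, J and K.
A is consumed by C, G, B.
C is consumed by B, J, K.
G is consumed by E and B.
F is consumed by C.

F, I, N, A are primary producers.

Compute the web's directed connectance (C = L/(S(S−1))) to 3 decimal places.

The web has S = 14 species and L = 29 feeding links.
C = L / (S(S−1)) = 29 / 182 = 0.1593 ≈ 0.159.

C = 0.159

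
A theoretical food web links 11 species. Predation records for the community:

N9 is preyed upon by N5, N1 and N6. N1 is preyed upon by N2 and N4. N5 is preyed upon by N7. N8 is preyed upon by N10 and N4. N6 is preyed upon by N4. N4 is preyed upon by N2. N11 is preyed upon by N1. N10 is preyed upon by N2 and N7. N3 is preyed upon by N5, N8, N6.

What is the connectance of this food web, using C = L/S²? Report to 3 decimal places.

The web has S = 11 species and L = 16 feeding links.
C = L / S² = 16 / 121 = 0.1322 ≈ 0.132.

C = 0.132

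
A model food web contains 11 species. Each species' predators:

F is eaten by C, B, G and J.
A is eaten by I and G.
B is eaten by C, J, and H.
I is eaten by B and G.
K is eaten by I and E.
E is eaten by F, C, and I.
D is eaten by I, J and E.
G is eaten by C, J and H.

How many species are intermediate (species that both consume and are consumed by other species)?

Intermediate species (has both prey and predators): E, I, F, G, B.
Count: 5.

5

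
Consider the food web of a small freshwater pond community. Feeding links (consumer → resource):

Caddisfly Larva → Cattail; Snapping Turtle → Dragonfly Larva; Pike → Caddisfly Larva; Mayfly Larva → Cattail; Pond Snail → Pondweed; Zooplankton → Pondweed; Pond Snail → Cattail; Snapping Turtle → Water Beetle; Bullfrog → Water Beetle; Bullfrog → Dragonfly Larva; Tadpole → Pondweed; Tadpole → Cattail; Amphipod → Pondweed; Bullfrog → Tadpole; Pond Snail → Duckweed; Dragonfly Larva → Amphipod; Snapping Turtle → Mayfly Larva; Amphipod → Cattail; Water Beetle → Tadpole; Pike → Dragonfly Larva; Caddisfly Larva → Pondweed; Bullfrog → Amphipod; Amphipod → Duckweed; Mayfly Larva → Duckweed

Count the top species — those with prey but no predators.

Top species (has prey, but nothing eats it): Zooplankton, Pond Snail, Bullfrog, Pike, Snapping Turtle.
Count: 5.

5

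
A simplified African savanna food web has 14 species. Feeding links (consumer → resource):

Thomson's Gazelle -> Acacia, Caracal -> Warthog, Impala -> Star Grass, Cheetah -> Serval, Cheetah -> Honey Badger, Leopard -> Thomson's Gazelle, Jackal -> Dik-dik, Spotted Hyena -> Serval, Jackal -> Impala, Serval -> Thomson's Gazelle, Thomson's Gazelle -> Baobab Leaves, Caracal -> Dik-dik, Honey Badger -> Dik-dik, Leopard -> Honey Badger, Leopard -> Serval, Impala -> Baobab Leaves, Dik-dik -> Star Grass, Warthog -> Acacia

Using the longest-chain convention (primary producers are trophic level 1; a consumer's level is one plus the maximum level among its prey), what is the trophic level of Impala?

Baobab Leaves is a producer → level 1.
Impala eats Baobab Leaves (level 1); other prey at levels: Star Grass 1 → level 2.

Trophic level 2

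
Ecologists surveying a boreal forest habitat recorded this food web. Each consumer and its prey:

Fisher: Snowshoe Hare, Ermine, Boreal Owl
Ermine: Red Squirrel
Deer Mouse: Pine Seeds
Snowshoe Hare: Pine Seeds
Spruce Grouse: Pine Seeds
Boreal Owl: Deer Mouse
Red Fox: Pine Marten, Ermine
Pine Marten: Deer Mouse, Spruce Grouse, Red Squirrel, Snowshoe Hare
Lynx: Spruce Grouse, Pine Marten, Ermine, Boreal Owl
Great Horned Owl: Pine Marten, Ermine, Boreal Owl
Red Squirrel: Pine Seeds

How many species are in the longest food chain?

One longest chain: Pine Seeds → Deer Mouse → Pine Marten → Lynx.
It has 4 species and 3 links.

4 species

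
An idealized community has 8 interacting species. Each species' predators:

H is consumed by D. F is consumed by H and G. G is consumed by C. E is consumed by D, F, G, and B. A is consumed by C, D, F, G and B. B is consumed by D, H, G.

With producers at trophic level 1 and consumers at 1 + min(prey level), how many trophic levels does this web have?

3

Producers (level 1): A, E.
Following each consumer down to its lowest-level prey: A → F → H (levels 1 through 3).
All prey of H (F 2, B 2) are at level 2 or above, so H is at level 1 + 2 = 3.
Every consumer has at least one prey at level 2 or below, so none exceeds level 3.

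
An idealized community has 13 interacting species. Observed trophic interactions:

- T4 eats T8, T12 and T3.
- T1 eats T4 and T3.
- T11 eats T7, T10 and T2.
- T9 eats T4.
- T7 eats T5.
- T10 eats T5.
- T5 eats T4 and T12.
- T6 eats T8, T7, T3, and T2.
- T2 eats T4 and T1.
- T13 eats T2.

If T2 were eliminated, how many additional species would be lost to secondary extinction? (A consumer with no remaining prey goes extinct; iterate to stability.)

Remove T2.
Round 1: T13 (all prey gone) → extinct.
No further losses. Total secondary extinctions: 1.

1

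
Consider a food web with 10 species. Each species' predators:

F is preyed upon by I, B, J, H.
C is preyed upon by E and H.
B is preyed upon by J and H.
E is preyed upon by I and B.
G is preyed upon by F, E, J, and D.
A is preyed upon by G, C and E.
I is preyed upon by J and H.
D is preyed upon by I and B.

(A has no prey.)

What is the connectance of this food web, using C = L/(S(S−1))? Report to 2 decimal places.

C = 0.23

The web has S = 10 species and L = 21 feeding links.
C = L / (S(S−1)) = 21 / 90 = 0.2333 ≈ 0.23.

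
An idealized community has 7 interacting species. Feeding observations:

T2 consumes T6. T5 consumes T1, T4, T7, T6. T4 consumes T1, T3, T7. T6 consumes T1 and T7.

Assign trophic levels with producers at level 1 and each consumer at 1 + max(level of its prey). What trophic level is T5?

Trophic level 3

T7 is a producer → level 1.
T4 eats T7 (level 1); other prey at levels: T3 1, T1 1 → level 2.
T5 eats T4 (level 2); other prey at levels: T7 1, T1 1, T6 2 → level 3.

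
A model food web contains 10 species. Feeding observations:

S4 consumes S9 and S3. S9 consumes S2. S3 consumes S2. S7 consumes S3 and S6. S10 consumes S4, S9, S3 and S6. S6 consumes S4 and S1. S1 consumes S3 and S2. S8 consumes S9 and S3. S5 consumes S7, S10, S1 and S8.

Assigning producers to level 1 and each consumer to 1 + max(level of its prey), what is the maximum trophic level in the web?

6

Producers (level 1): S2.
S2 → S3 → S1 → S6 → S7 → S5 gives S5 level 6.
No species has a prey at level 6, so no species reaches level 7.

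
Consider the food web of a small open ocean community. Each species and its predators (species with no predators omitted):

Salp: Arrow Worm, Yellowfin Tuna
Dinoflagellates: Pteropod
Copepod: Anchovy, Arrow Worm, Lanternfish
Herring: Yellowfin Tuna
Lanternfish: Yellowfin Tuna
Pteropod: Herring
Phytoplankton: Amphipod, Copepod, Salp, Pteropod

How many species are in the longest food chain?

One longest chain: Phytoplankton → Pteropod → Herring → Yellowfin Tuna.
It has 4 species and 3 links.

4 species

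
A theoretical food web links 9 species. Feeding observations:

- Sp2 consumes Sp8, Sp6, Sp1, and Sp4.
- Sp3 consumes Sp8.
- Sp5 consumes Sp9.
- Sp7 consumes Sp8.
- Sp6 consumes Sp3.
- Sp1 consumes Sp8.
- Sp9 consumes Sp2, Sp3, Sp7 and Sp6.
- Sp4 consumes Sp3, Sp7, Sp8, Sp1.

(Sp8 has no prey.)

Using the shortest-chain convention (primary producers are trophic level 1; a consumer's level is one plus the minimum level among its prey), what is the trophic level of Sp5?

Sp8 is a producer → level 1.
Sp7 eats Sp8 → level 2.
Sp9 eats Sp7 → level 3.
Sp5 eats Sp9 → level 4.
No prey of Sp5 is below level 3, so 4 is the minimum.

Trophic level 4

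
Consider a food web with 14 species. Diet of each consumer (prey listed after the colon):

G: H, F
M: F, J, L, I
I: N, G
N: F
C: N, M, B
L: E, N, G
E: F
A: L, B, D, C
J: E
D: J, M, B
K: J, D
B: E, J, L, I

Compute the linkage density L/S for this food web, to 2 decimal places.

L/S = 2.14

There are L = 30 links among S = 14 species.
L/S = 30/14 = 2.1429 ≈ 2.14.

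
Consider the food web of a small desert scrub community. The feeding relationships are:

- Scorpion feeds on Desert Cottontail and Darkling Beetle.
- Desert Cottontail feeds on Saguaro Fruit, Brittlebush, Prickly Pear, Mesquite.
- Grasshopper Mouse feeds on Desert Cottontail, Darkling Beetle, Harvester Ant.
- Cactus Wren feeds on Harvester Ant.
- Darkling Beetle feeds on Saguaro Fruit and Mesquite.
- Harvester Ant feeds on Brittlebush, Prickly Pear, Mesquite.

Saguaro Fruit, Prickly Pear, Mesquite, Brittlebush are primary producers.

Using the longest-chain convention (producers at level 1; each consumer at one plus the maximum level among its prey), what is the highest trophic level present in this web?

3

Producers (level 1): Saguaro Fruit, Prickly Pear, Mesquite, Brittlebush.
Prickly Pear → Harvester Ant → Grasshopper Mouse gives Grasshopper Mouse level 3.
No species has a prey at level 3, so no species reaches level 4.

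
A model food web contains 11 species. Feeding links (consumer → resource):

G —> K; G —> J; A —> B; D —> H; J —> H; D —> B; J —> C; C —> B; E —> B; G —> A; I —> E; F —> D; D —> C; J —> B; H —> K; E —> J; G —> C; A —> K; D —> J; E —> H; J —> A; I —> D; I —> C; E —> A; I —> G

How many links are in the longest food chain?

One longest chain: B → C → J → E → I.
It has 5 species and 4 links.

4 links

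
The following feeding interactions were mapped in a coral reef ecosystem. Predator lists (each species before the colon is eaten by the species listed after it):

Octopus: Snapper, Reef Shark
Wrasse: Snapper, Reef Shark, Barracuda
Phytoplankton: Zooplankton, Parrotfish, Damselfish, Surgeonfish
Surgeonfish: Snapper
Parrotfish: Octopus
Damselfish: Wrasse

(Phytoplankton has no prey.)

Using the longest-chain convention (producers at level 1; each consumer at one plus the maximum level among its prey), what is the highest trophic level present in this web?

4

Producers (level 1): Phytoplankton.
Phytoplankton → Damselfish → Wrasse → Barracuda gives Barracuda level 4.
No species has a prey at level 4, so no species reaches level 5.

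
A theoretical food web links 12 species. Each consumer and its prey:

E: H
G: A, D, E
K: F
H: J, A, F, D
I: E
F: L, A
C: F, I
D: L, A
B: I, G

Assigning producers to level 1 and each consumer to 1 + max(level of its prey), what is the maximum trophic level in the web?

Producers (level 1): L, J, A.
L → F → H → E → I → C gives C level 6.
No species has a prey at level 6, so no species reaches level 7.

6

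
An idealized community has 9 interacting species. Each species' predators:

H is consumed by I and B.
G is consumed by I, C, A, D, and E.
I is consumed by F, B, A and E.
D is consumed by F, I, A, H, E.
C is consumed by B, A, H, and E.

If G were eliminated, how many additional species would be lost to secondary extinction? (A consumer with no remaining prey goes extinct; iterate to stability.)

Remove G.
Round 1: C (all prey gone), D (all prey gone) → extinct.
Round 2: H (all prey gone) → extinct.
Round 3: I (all prey gone) → extinct.
Round 4: A (all prey gone), B (all prey gone), F (all prey gone), E (all prey gone) → extinct.
No further losses. Total secondary extinctions: 8.

8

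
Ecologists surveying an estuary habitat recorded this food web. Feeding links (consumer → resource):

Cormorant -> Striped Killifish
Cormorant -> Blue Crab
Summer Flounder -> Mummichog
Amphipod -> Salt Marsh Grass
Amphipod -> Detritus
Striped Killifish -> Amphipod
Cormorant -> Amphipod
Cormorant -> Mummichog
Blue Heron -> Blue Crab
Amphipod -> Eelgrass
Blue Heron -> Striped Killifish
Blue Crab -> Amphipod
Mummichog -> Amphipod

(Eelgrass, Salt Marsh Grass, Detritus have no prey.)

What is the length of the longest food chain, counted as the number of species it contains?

4 species

One longest chain: Eelgrass → Amphipod → Striped Killifish → Cormorant.
It has 4 species and 3 links.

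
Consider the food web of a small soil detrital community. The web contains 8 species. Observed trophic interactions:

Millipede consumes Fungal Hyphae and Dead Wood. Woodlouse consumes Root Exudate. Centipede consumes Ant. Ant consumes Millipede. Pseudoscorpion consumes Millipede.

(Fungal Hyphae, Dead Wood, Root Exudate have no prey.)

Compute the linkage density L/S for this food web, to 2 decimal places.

There are L = 6 links among S = 8 species.
L/S = 6/8 = 0.7500 ≈ 0.75.

L/S = 0.75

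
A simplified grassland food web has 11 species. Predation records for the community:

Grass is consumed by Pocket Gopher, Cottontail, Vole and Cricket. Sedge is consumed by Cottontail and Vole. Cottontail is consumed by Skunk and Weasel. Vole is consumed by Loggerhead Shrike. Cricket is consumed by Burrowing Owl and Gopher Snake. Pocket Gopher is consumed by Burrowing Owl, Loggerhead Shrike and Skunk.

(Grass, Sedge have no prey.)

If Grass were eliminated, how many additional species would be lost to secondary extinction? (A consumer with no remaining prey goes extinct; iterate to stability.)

4

Remove Grass.
Round 1: Cricket (all prey gone), Pocket Gopher (all prey gone) → extinct.
Round 2: Burrowing Owl (all prey gone), Gopher Snake (all prey gone) → extinct.
No further losses. Total secondary extinctions: 4.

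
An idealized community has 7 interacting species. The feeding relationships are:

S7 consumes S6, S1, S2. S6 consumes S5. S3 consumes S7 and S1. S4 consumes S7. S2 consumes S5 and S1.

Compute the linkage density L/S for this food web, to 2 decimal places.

L/S = 1.29

There are L = 9 links among S = 7 species.
L/S = 9/7 = 1.2857 ≈ 1.29.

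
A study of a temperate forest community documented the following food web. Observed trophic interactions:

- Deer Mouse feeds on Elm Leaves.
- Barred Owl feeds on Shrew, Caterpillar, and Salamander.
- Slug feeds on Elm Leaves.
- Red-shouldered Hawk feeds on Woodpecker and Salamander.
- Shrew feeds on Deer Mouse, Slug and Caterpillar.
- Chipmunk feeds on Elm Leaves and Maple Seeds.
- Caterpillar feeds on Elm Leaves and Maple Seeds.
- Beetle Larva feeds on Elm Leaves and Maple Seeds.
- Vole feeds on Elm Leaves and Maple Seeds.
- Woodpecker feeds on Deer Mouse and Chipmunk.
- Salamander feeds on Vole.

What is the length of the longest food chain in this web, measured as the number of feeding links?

3 links

One longest chain: Maple Seeds → Chipmunk → Woodpecker → Red-shouldered Hawk.
It has 4 species and 3 links.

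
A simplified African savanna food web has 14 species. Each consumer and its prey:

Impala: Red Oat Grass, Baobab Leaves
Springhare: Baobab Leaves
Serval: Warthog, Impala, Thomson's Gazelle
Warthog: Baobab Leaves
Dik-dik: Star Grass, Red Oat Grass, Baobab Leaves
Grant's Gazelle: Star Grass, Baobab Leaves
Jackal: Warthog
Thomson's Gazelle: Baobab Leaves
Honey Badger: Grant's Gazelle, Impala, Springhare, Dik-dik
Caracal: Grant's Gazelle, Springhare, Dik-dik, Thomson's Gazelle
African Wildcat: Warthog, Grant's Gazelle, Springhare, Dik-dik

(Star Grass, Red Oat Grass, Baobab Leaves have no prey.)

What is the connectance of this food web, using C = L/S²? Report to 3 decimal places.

The web has S = 14 species and L = 26 feeding links.
C = L / S² = 26 / 196 = 0.1327 ≈ 0.133.

C = 0.133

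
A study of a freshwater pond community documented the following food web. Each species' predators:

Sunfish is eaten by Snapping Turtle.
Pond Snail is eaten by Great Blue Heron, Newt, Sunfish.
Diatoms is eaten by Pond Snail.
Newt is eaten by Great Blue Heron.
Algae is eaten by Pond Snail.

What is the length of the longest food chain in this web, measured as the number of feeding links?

3 links

One longest chain: Algae → Pond Snail → Sunfish → Snapping Turtle.
It has 4 species and 3 links.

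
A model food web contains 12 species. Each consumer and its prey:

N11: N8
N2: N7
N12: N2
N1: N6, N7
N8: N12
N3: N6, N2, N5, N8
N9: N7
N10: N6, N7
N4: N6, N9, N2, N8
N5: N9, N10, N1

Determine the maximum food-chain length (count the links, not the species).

4 links

One longest chain: N7 → N2 → N12 → N8 → N4.
It has 5 species and 4 links.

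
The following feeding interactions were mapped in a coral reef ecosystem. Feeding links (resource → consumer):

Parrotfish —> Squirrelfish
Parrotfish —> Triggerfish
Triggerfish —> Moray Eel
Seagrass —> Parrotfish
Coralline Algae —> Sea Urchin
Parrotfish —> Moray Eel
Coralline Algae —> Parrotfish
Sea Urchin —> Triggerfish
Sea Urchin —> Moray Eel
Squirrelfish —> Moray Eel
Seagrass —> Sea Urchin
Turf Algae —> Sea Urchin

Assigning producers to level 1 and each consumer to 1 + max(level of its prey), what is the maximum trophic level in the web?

4

Producers (level 1): Coralline Algae, Seagrass, Turf Algae.
Coralline Algae → Parrotfish → Squirrelfish → Moray Eel gives Moray Eel level 4.
No species has a prey at level 4, so no species reaches level 5.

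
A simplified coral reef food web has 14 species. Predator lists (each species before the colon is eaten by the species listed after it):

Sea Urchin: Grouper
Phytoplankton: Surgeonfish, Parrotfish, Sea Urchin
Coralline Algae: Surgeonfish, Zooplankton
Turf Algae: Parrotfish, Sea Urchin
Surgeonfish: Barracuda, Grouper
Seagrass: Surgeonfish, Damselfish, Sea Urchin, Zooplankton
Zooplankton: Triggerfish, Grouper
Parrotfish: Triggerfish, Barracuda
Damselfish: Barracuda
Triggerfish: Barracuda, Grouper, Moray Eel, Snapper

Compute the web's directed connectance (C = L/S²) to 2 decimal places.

The web has S = 14 species and L = 23 feeding links.
C = L / S² = 23 / 196 = 0.1173 ≈ 0.12.

C = 0.12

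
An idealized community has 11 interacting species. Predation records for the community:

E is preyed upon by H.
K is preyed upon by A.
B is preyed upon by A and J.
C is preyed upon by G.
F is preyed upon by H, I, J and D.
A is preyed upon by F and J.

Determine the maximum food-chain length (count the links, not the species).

3 links

One longest chain: K → A → F → D.
It has 4 species and 3 links.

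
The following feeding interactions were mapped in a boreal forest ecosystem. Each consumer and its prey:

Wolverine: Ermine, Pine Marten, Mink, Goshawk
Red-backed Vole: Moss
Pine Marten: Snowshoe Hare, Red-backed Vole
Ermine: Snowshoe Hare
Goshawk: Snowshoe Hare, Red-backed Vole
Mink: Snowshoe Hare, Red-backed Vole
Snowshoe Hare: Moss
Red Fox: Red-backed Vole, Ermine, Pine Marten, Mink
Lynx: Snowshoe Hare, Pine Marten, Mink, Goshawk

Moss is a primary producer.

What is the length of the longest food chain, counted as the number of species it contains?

4 species

One longest chain: Moss → Snowshoe Hare → Pine Marten → Lynx.
It has 4 species and 3 links.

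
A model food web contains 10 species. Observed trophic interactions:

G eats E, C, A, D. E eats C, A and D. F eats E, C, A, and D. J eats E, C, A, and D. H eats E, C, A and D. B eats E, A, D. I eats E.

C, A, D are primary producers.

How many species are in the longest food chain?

One longest chain: C → E → J.
It has 3 species and 2 links.

3 species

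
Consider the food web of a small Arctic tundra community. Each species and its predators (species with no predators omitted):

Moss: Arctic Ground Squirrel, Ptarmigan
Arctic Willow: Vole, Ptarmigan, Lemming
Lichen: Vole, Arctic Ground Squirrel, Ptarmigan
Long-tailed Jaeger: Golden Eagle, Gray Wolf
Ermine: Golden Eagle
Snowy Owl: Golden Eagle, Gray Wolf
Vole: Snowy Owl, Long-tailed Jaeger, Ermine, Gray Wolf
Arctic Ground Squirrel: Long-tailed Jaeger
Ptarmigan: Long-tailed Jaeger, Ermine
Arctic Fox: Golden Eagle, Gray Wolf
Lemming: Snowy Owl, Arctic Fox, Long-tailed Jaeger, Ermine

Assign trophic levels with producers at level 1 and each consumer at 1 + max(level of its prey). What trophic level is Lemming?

Trophic level 2

Arctic Willow is a producer → level 1.
Lemming eats Arctic Willow → level 2.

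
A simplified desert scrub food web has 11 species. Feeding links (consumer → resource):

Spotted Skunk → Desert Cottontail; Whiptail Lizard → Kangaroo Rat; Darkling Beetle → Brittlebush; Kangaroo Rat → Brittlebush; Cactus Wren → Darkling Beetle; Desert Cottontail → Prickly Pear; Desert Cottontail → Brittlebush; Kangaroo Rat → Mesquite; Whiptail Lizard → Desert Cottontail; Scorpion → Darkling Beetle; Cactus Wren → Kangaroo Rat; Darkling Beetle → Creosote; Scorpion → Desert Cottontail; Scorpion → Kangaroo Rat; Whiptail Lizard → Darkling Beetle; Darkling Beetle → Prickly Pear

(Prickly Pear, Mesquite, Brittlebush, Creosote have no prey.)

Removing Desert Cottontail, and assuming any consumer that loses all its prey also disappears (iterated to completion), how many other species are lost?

Remove Desert Cottontail.
Round 1: Spotted Skunk (all prey gone) → extinct.
No further losses. Total secondary extinctions: 1.

1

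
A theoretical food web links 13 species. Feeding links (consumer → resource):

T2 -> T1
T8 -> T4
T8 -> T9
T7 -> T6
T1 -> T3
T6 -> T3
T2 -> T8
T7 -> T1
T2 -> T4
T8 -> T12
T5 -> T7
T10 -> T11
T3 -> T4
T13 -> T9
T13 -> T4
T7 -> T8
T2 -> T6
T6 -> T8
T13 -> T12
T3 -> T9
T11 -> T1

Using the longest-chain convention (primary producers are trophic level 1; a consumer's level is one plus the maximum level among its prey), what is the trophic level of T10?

T4 is a producer → level 1.
T3 eats T4 (level 1); other prey at levels: T9 1 → level 2.
T1 eats T3 → level 3.
T11 eats T1 → level 4.
T10 eats T11 → level 5.

Trophic level 5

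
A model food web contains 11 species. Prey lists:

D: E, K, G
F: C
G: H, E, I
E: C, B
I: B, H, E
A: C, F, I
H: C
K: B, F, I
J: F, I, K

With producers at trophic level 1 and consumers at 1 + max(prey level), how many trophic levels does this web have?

5

Producers (level 1): C, B.
C → H → I → K → J gives J level 5.
No species has a prey at level 5, so no species reaches level 6.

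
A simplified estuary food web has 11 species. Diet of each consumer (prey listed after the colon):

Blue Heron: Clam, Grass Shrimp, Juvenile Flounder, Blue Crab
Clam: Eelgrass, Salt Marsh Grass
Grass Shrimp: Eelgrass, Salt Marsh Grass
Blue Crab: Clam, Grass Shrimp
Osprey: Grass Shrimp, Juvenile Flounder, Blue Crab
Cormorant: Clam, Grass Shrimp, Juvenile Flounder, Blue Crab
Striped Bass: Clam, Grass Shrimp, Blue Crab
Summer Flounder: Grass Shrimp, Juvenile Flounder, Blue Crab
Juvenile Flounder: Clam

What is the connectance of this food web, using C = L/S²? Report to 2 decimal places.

The web has S = 11 species and L = 24 feeding links.
C = L / S² = 24 / 121 = 0.1983 ≈ 0.20.

C = 0.20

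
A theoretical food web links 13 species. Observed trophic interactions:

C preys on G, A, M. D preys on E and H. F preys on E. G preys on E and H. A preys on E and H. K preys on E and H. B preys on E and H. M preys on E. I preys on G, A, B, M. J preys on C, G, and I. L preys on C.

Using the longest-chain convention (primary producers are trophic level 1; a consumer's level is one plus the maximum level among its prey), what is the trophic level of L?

E is a producer → level 1.
M eats E → level 2.
C eats M (level 2); other prey at levels: A 2, G 2 → level 3.
L eats C → level 4.

Trophic level 4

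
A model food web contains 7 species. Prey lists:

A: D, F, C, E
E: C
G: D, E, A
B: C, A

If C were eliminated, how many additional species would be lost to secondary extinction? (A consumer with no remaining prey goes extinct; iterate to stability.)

1

Remove C.
Round 1: E (all prey gone) → extinct.
No further losses. Total secondary extinctions: 1.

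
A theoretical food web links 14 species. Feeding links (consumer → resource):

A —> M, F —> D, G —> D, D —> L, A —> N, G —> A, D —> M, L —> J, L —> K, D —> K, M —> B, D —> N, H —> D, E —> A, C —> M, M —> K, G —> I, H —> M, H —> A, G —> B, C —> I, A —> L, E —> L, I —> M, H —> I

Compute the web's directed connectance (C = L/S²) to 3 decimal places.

The web has S = 14 species and L = 25 feeding links.
C = L / S² = 25 / 196 = 0.1276 ≈ 0.128.

C = 0.128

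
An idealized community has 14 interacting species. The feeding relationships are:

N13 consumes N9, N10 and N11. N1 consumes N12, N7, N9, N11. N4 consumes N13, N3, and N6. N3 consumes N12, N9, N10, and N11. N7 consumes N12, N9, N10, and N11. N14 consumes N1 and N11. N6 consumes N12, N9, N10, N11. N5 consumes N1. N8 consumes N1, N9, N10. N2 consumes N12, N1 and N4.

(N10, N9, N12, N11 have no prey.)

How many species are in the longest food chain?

4 species

One longest chain: N10 → N7 → N1 → N8.
It has 4 species and 3 links.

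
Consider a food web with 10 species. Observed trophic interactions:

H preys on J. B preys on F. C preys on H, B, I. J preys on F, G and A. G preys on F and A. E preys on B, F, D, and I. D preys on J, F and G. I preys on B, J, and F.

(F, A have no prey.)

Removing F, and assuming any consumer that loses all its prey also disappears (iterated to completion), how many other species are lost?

Remove F.
Round 1: B (all prey gone) → extinct.
No further losses. Total secondary extinctions: 1.

1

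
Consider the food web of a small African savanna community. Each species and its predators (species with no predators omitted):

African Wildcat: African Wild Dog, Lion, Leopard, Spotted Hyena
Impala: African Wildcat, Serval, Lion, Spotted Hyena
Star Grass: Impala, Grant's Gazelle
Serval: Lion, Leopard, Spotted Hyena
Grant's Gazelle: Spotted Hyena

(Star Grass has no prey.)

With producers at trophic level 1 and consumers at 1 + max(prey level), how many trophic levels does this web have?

Producers (level 1): Star Grass.
Star Grass → Impala → African Wildcat → Spotted Hyena gives Spotted Hyena level 4.
No species has a prey at level 4, so no species reaches level 5.

4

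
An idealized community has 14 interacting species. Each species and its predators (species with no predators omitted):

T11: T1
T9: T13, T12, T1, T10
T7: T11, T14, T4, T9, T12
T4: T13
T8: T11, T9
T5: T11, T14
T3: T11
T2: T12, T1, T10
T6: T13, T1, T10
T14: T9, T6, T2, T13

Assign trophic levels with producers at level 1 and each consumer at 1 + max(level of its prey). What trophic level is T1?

T7 is a producer → level 1.
T14 eats T7 (level 1); other prey at levels: T5 1 → level 2.
T6 eats T14 → level 3.
T1 eats T6 (level 3); other prey at levels: T11 2, T9 3, T2 3 → level 4.

Trophic level 4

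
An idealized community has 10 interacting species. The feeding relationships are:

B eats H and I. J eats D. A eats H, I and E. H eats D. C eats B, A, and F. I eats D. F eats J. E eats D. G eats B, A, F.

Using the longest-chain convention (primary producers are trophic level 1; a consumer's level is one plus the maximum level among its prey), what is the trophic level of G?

D is a producer → level 1.
I eats D → level 2.
B eats I (level 2); other prey at levels: H 2 → level 3.
G eats B (level 3); other prey at levels: F 3, A 3 → level 4.

Trophic level 4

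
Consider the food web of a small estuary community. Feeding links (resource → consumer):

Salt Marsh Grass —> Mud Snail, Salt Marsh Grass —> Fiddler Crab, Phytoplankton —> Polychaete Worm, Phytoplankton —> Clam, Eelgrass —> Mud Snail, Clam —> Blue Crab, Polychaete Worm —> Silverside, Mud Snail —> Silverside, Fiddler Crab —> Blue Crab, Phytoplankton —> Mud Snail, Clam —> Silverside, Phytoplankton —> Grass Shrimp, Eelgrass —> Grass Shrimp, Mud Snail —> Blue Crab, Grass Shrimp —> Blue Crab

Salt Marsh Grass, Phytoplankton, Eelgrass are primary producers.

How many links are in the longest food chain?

2 links

One longest chain: Phytoplankton → Clam → Blue Crab.
It has 3 species and 2 links.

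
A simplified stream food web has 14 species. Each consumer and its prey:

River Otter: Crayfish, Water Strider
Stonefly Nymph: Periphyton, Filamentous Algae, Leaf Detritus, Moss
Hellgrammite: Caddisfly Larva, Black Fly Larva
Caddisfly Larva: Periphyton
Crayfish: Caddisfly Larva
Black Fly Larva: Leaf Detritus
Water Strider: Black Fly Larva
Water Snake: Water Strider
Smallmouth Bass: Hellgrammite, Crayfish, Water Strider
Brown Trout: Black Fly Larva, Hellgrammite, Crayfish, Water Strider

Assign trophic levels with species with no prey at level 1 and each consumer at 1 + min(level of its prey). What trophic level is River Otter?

Trophic level 4

Periphyton has no prey (basal) → level 1.
Caddisfly Larva eats Periphyton → level 2.
Crayfish eats Caddisfly Larva → level 3.
River Otter eats Crayfish → level 4.
No prey of River Otter is below level 3, so 4 is the minimum.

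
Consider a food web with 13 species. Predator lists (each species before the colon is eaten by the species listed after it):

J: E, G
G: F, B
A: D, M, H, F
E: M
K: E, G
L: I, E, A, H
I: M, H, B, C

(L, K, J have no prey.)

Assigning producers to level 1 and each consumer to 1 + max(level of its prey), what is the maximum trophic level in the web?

3

Producers (level 1): L, K, J.
K → G → F gives F level 3.
No species has a prey at level 3, so no species reaches level 4.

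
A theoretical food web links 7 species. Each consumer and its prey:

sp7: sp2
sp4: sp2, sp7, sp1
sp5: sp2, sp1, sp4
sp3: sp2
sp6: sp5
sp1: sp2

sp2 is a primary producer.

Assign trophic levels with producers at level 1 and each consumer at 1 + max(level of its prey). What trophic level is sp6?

Trophic level 5

sp2 is a producer → level 1.
sp7 eats sp2 → level 2.
sp4 eats sp7 (level 2); other prey at levels: sp2 1, sp1 2 → level 3.
sp5 eats sp4 (level 3); other prey at levels: sp2 1, sp1 2 → level 4.
sp6 eats sp5 → level 5.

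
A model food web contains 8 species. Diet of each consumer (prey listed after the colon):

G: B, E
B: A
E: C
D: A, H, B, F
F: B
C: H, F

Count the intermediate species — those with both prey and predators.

4

Intermediate species (has both prey and predators): B, F, C, E.
Count: 4.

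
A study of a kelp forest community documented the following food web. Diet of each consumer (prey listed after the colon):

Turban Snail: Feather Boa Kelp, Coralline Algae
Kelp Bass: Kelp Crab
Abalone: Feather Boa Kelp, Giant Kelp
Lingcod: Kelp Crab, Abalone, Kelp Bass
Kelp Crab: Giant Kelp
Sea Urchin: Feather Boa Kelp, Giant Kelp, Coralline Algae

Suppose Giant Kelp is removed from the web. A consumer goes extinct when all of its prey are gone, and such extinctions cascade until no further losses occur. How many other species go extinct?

Remove Giant Kelp.
Round 1: Kelp Crab (all prey gone) → extinct.
Round 2: Kelp Bass (all prey gone) → extinct.
No further losses. Total secondary extinctions: 2.

2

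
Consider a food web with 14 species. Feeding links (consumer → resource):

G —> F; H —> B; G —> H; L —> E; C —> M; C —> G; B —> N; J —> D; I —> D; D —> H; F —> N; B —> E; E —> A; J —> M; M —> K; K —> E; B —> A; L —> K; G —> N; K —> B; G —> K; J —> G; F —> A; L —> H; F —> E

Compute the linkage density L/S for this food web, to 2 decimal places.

There are L = 25 links among S = 14 species.
L/S = 25/14 = 1.7857 ≈ 1.79.

L/S = 1.79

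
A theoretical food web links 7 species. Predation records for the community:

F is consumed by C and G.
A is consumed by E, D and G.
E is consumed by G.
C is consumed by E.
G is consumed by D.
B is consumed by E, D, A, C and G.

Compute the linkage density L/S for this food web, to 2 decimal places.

There are L = 13 links among S = 7 species.
L/S = 13/7 = 1.8571 ≈ 1.86.

L/S = 1.86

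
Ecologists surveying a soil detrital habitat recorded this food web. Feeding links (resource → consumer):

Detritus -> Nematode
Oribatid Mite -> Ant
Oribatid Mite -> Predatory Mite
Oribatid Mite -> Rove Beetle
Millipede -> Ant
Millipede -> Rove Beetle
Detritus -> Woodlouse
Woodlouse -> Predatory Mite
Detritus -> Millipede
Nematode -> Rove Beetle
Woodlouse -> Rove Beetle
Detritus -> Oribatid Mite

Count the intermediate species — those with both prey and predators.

4

Intermediate species (has both prey and predators): Millipede, Nematode, Woodlouse, Oribatid Mite.
Count: 4.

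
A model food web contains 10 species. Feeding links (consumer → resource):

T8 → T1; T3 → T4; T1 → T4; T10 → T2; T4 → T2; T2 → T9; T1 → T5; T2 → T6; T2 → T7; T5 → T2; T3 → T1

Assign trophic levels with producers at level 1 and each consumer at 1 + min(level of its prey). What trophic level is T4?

Trophic level 3

T7 is a producer → level 1.
T2 eats T7 → level 2.
T4 eats T2 → level 3.
No prey of T4 is below level 2, so 3 is the minimum.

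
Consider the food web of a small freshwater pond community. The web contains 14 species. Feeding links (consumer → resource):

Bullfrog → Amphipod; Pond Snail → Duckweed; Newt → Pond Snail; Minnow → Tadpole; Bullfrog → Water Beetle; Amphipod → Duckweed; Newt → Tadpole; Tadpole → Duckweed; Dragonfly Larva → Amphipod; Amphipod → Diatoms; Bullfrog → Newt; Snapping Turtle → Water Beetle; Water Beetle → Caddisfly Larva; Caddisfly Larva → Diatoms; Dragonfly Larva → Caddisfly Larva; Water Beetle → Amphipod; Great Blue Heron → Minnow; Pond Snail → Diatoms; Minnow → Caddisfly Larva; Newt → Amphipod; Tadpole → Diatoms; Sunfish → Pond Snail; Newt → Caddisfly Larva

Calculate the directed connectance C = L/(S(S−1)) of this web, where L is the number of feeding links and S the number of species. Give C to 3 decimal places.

C = 0.126

The web has S = 14 species and L = 23 feeding links.
C = L / (S(S−1)) = 23 / 182 = 0.1264 ≈ 0.126.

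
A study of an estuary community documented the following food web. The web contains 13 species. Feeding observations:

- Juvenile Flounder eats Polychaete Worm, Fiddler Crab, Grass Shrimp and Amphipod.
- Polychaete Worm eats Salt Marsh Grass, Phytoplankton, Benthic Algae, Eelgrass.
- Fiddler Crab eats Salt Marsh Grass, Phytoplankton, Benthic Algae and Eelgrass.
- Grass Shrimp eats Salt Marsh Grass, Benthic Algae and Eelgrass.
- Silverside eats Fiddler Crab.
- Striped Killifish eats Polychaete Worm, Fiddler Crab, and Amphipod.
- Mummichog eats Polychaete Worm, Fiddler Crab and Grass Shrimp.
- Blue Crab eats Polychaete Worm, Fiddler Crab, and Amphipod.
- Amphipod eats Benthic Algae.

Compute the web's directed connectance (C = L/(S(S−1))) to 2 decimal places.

C = 0.17

The web has S = 13 species and L = 26 feeding links.
C = L / (S(S−1)) = 26 / 156 = 0.1667 ≈ 0.17.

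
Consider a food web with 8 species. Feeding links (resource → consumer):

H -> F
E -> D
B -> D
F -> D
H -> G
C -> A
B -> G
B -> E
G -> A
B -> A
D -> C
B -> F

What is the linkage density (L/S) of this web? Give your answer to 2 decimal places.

L/S = 1.50

There are L = 12 links among S = 8 species.
L/S = 12/8 = 1.5000 ≈ 1.50.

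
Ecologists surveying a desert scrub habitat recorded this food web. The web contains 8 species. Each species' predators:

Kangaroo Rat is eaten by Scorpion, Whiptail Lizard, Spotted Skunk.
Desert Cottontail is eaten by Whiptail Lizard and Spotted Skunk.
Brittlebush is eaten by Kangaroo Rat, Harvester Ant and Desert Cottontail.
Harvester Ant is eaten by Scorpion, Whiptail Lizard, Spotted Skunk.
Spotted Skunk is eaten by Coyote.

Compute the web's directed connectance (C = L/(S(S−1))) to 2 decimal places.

C = 0.21

The web has S = 8 species and L = 12 feeding links.
C = L / (S(S−1)) = 12 / 56 = 0.2143 ≈ 0.21.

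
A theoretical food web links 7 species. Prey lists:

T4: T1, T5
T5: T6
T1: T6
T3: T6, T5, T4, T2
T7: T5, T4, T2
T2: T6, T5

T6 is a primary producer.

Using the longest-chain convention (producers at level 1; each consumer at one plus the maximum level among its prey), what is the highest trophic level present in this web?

4

Producers (level 1): T6.
T6 → T1 → T4 → T7 gives T7 level 4.
No species has a prey at level 4, so no species reaches level 5.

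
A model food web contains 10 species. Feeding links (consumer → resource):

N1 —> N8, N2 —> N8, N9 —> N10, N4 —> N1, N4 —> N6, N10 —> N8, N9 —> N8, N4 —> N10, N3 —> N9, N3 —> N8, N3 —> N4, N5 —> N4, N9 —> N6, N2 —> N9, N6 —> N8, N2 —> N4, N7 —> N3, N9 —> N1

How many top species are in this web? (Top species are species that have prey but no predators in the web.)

3

Top species (has prey, but nothing eats it): N5, N2, N7.
Count: 3.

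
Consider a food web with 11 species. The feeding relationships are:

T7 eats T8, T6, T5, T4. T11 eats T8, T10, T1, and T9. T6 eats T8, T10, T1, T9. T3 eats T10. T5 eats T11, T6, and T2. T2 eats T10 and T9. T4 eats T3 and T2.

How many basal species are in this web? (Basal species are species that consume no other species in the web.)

Basal species (no prey listed): T8, T10, T9, T1.
Count: 4.

4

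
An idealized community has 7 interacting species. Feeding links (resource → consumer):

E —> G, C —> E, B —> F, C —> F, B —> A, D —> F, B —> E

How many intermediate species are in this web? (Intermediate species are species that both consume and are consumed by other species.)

Intermediate species (has both prey and predators): E.
Count: 1.

1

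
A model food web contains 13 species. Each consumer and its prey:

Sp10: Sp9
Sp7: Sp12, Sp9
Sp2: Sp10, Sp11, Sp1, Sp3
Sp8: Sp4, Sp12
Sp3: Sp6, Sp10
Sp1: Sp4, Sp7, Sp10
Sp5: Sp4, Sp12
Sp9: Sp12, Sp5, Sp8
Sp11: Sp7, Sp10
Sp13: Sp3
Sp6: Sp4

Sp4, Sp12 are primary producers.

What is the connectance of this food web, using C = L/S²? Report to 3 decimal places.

C = 0.136

The web has S = 13 species and L = 23 feeding links.
C = L / S² = 23 / 169 = 0.1361 ≈ 0.136.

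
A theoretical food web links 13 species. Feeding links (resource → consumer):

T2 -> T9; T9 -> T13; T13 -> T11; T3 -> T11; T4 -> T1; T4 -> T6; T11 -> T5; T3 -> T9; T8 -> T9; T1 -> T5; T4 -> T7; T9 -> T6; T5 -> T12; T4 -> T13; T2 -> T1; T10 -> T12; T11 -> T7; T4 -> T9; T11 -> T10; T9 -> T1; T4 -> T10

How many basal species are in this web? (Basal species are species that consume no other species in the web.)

Basal species (no prey listed): T3, T8, T4, T2.
Count: 4.

4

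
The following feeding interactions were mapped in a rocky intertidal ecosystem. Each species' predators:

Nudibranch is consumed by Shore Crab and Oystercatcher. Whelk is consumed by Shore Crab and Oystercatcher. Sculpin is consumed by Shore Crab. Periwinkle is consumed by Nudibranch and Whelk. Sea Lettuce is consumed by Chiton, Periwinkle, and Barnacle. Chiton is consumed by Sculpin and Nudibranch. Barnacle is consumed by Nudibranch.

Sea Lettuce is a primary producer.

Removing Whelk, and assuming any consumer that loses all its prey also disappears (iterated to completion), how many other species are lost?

0

Remove Whelk.
Every predator of it retains at least one other prey: Shore Crab still has Nudibranch, Sculpin; Oystercatcher still has Nudibranch.
No consumer loses all prey, so no secondary extinctions occur.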